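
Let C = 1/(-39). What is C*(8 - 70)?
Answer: 62/39 ≈ 1.5897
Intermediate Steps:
C = -1/39 ≈ -0.025641
C*(8 - 70) = -(8 - 70)/39 = -1/39*(-62) = 62/39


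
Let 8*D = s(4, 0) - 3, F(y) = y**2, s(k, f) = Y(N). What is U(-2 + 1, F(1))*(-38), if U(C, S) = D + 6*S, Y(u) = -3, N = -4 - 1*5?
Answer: -399/2 ≈ -199.50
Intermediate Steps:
N = -9 (N = -4 - 5 = -9)
s(k, f) = -3
D = -3/4 (D = (-3 - 3)/8 = (1/8)*(-6) = -3/4 ≈ -0.75000)
U(C, S) = -3/4 + 6*S
U(-2 + 1, F(1))*(-38) = (-3/4 + 6*1**2)*(-38) = (-3/4 + 6*1)*(-38) = (-3/4 + 6)*(-38) = (21/4)*(-38) = -399/2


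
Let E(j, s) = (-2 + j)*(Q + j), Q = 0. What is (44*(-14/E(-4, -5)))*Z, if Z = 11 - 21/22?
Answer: -1547/6 ≈ -257.83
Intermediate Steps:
E(j, s) = j*(-2 + j) (E(j, s) = (-2 + j)*(0 + j) = (-2 + j)*j = j*(-2 + j))
Z = 221/22 (Z = 11 - 21*1/22 = 11 - 21/22 = 221/22 ≈ 10.045)
(44*(-14/E(-4, -5)))*Z = (44*(-14*(-1/(4*(-2 - 4)))))*(221/22) = (44*(-14/((-4*(-6)))))*(221/22) = (44*(-14/24))*(221/22) = (44*(-14*1/24))*(221/22) = (44*(-7/12))*(221/22) = -77/3*221/22 = -1547/6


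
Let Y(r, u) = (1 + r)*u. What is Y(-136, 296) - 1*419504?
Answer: -459464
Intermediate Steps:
Y(r, u) = u*(1 + r)
Y(-136, 296) - 1*419504 = 296*(1 - 136) - 1*419504 = 296*(-135) - 419504 = -39960 - 419504 = -459464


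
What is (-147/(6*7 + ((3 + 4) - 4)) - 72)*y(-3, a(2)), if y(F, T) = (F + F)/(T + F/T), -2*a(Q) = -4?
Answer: 4516/5 ≈ 903.20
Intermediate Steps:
a(Q) = 2 (a(Q) = -1/2*(-4) = 2)
y(F, T) = 2*F/(T + F/T) (y(F, T) = (2*F)/(T + F/T) = 2*F/(T + F/T))
(-147/(6*7 + ((3 + 4) - 4)) - 72)*y(-3, a(2)) = (-147/(6*7 + ((3 + 4) - 4)) - 72)*(2*(-3)*2/(-3 + 2**2)) = (-147/(42 + (7 - 4)) - 72)*(2*(-3)*2/(-3 + 4)) = (-147/(42 + 3) - 72)*(2*(-3)*2/1) = (-147/45 - 72)*(2*(-3)*2*1) = (-147*1/45 - 72)*(-12) = (-49/15 - 72)*(-12) = -1129/15*(-12) = 4516/5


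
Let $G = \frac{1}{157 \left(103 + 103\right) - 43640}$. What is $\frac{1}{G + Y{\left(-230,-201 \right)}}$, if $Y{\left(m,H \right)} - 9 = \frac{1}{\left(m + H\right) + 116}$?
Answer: $\frac{24210}{217811} \approx 0.11115$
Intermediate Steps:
$Y{\left(m,H \right)} = 9 + \frac{1}{116 + H + m}$ ($Y{\left(m,H \right)} = 9 + \frac{1}{\left(m + H\right) + 116} = 9 + \frac{1}{\left(H + m\right) + 116} = 9 + \frac{1}{116 + H + m}$)
$G = - \frac{1}{11298}$ ($G = \frac{1}{157 \cdot 206 - 43640} = \frac{1}{32342 - 43640} = \frac{1}{-11298} = - \frac{1}{11298} \approx -8.8511 \cdot 10^{-5}$)
$\frac{1}{G + Y{\left(-230,-201 \right)}} = \frac{1}{- \frac{1}{11298} + \frac{1045 + 9 \left(-201\right) + 9 \left(-230\right)}{116 - 201 - 230}} = \frac{1}{- \frac{1}{11298} + \frac{1045 - 1809 - 2070}{-315}} = \frac{1}{- \frac{1}{11298} - - \frac{2834}{315}} = \frac{1}{- \frac{1}{11298} + \frac{2834}{315}} = \frac{1}{\frac{217811}{24210}} = \frac{24210}{217811}$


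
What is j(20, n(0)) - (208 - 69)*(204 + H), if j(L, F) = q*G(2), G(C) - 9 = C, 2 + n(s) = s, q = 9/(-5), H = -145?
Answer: -41104/5 ≈ -8220.8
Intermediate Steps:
q = -9/5 (q = 9*(-⅕) = -9/5 ≈ -1.8000)
n(s) = -2 + s
G(C) = 9 + C
j(L, F) = -99/5 (j(L, F) = -9*(9 + 2)/5 = -9/5*11 = -99/5)
j(20, n(0)) - (208 - 69)*(204 + H) = -99/5 - (208 - 69)*(204 - 145) = -99/5 - 139*59 = -99/5 - 1*8201 = -99/5 - 8201 = -41104/5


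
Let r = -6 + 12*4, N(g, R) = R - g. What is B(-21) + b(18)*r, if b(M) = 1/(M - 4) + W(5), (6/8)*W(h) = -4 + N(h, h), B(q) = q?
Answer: -242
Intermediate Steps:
W(h) = -16/3 (W(h) = 4*(-4 + (h - h))/3 = 4*(-4 + 0)/3 = (4/3)*(-4) = -16/3)
r = 42 (r = -6 + 48 = 42)
b(M) = -16/3 + 1/(-4 + M) (b(M) = 1/(M - 4) - 16/3 = 1/(-4 + M) - 16/3 = -16/3 + 1/(-4 + M))
B(-21) + b(18)*r = -21 + ((67 - 16*18)/(3*(-4 + 18)))*42 = -21 + ((⅓)*(67 - 288)/14)*42 = -21 + ((⅓)*(1/14)*(-221))*42 = -21 - 221/42*42 = -21 - 221 = -242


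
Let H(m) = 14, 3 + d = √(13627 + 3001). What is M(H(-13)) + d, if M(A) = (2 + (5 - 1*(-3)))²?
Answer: 97 + 2*√4157 ≈ 225.95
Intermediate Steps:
d = -3 + 2*√4157 (d = -3 + √(13627 + 3001) = -3 + √16628 = -3 + 2*√4157 ≈ 125.95)
M(A) = 100 (M(A) = (2 + (5 + 3))² = (2 + 8)² = 10² = 100)
M(H(-13)) + d = 100 + (-3 + 2*√4157) = 97 + 2*√4157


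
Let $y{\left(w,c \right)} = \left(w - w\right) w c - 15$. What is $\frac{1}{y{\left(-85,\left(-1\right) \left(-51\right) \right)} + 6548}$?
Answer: $\frac{1}{6533} \approx 0.00015307$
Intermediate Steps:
$y{\left(w,c \right)} = -15$ ($y{\left(w,c \right)} = 0 w c - 15 = 0 c - 15 = 0 - 15 = -15$)
$\frac{1}{y{\left(-85,\left(-1\right) \left(-51\right) \right)} + 6548} = \frac{1}{-15 + 6548} = \frac{1}{6533}$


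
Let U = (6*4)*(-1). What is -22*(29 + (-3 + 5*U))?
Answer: 2068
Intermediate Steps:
U = -24 (U = 24*(-1) = -24)
-22*(29 + (-3 + 5*U)) = -22*(29 + (-3 + 5*(-24))) = -22*(29 + (-3 - 120)) = -22*(29 - 123) = -22*(-94) = 2068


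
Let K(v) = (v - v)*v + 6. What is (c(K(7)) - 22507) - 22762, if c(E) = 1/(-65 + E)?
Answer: -2670872/59 ≈ -45269.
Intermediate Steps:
K(v) = 6 (K(v) = 0*v + 6 = 0 + 6 = 6)
(c(K(7)) - 22507) - 22762 = (1/(-65 + 6) - 22507) - 22762 = (1/(-59) - 22507) - 22762 = (-1/59 - 22507) - 22762 = -1327914/59 - 22762 = -2670872/59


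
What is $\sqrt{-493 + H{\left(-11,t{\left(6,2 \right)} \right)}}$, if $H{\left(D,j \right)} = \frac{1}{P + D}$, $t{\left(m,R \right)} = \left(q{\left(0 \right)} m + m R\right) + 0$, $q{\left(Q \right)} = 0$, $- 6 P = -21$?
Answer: $\frac{i \sqrt{110955}}{15} \approx 22.207 i$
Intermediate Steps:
$P = \frac{7}{2}$ ($P = \left(- \frac{1}{6}\right) \left(-21\right) = \frac{7}{2} \approx 3.5$)
$t{\left(m,R \right)} = R m$ ($t{\left(m,R \right)} = \left(0 m + m R\right) + 0 = \left(0 + R m\right) + 0 = R m + 0 = R m$)
$H{\left(D,j \right)} = \frac{1}{\frac{7}{2} + D}$
$\sqrt{-493 + H{\left(-11,t{\left(6,2 \right)} \right)}} = \sqrt{-493 + \frac{2}{7 + 2 \left(-11\right)}} = \sqrt{-493 + \frac{2}{7 - 22}} = \sqrt{-493 + \frac{2}{-15}} = \sqrt{-493 + 2 \left(- \frac{1}{15}\right)} = \sqrt{-493 - \frac{2}{15}} = \sqrt{- \frac{7397}{15}} = \frac{i \sqrt{110955}}{15}$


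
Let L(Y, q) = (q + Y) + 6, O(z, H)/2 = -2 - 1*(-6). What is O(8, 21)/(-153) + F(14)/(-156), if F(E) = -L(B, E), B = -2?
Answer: 251/3978 ≈ 0.063097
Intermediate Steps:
O(z, H) = 8 (O(z, H) = 2*(-2 - 1*(-6)) = 2*(-2 + 6) = 2*4 = 8)
L(Y, q) = 6 + Y + q (L(Y, q) = (Y + q) + 6 = 6 + Y + q)
F(E) = -4 - E (F(E) = -(6 - 2 + E) = -(4 + E) = -4 - E)
O(8, 21)/(-153) + F(14)/(-156) = 8/(-153) + (-4 - 1*14)/(-156) = 8*(-1/153) + (-4 - 14)*(-1/156) = -8/153 - 18*(-1/156) = -8/153 + 3/26 = 251/3978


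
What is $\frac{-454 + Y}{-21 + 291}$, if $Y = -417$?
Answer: $- \frac{871}{270} \approx -3.2259$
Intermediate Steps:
$\frac{-454 + Y}{-21 + 291} = \frac{-454 - 417}{-21 + 291} = - \frac{871}{270}$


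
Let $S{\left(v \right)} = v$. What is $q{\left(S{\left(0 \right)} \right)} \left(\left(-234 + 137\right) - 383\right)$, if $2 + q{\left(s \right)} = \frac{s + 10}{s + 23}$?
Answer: $\frac{17280}{23} \approx 751.3$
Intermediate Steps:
$q{\left(s \right)} = -2 + \frac{10 + s}{23 + s}$ ($q{\left(s \right)} = -2 + \frac{s + 10}{s + 23} = -2 + \frac{10 + s}{23 + s}$)
$q{\left(S{\left(0 \right)} \right)} \left(\left(-234 + 137\right) - 383\right) = \frac{-36 - 0}{23 + 0} \left(\left(-234 + 137\right) - 383\right) = \frac{-36 + 0}{23} \left(-97 - 383\right) = \frac{1}{23} \left(-36\right) \left(-480\right) = \left(- \frac{36}{23}\right) \left(-480\right) = \frac{17280}{23}$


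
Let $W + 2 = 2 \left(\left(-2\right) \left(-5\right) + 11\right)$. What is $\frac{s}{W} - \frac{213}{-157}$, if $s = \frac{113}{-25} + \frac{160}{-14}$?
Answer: $\frac{1052813}{1099000} \approx 0.95797$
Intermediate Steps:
$W = 40$ ($W = -2 + 2 \left(\left(-2\right) \left(-5\right) + 11\right) = -2 + 2 \left(10 + 11\right) = -2 + 2 \cdot 21 = -2 + 42 = 40$)
$s = - \frac{2791}{175}$ ($s = 113 \left(- \frac{1}{25}\right) + 160 \left(- \frac{1}{14}\right) = - \frac{113}{25} - \frac{80}{7} = - \frac{2791}{175} \approx -15.949$)
$\frac{s}{W} - \frac{213}{-157} = - \frac{2791}{175 \cdot 40} - \frac{213}{-157} = \left(- \frac{2791}{175}\right) \frac{1}{40} - - \frac{213}{157} = - \frac{2791}{7000} + \frac{213}{157} = \frac{1052813}{1099000}$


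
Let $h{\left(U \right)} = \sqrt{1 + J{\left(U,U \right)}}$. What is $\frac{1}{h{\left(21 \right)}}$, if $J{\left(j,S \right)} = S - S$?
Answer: $1$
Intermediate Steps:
$J{\left(j,S \right)} = 0$
$h{\left(U \right)} = 1$ ($h{\left(U \right)} = \sqrt{1 + 0} = \sqrt{1} = 1$)
$\frac{1}{h{\left(21 \right)}} = 1^{-1} = 1$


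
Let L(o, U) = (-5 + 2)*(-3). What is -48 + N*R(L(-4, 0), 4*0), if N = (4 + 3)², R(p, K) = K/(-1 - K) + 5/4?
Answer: 53/4 ≈ 13.250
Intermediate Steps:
L(o, U) = 9 (L(o, U) = -3*(-3) = 9)
R(p, K) = 5/4 + K/(-1 - K) (R(p, K) = K/(-1 - K) + 5*(¼) = K/(-1 - K) + 5/4 = 5/4 + K/(-1 - K))
N = 49 (N = 7² = 49)
-48 + N*R(L(-4, 0), 4*0) = -48 + 49*((5 + 4*0)/(4*(1 + 4*0))) = -48 + 49*((5 + 0)/(4*(1 + 0))) = -48 + 49*((¼)*5/1) = -48 + 49*((¼)*1*5) = -48 + 49*(5/4) = -48 + 245/4 = 53/4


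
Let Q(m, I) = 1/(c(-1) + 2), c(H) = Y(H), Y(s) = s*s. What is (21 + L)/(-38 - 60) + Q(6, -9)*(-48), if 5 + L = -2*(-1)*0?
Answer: -792/49 ≈ -16.163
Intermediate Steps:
Y(s) = s²
L = -5 (L = -5 - 2*(-1)*0 = -5 + 2*0 = -5 + 0 = -5)
c(H) = H²
Q(m, I) = ⅓ (Q(m, I) = 1/((-1)² + 2) = 1/(1 + 2) = 1/3 = ⅓)
(21 + L)/(-38 - 60) + Q(6, -9)*(-48) = (21 - 5)/(-38 - 60) + (⅓)*(-48) = 16/(-98) - 16 = 16*(-1/98) - 16 = -8/49 - 16 = -792/49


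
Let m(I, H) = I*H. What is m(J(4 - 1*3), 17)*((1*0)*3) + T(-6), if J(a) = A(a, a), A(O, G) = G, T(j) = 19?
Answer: 19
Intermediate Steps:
J(a) = a
m(I, H) = H*I
m(J(4 - 1*3), 17)*((1*0)*3) + T(-6) = (17*(4 - 1*3))*((1*0)*3) + 19 = (17*(4 - 3))*(0*3) + 19 = (17*1)*0 + 19 = 17*0 + 19 = 0 + 19 = 19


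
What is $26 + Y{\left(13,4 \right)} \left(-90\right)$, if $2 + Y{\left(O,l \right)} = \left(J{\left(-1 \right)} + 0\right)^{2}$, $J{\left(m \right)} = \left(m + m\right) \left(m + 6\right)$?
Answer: $-8794$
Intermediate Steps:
$J{\left(m \right)} = 2 m \left(6 + m\right)$
$Y{\left(O,l \right)} = 98$ ($Y{\left(O,l \right)} = -2 + \left(2 \left(-1\right) \left(6 - 1\right) + 0\right)^{2} = -2 + \left(2 \left(-1\right) 5 + 0\right)^{2} = -2 + \left(-10 + 0\right)^{2} = -2 + \left(-10\right)^{2} = -2 + 100 = 98$)
$26 + Y{\left(13,4 \right)} \left(-90\right) = 26 + 98 \left(-90\right) = 26 - 8820 = -8794$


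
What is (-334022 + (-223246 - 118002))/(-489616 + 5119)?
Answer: 1830/1313 ≈ 1.3938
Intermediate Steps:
(-334022 + (-223246 - 118002))/(-489616 + 5119) = (-334022 - 341248)/(-484497) = -675270*(-1/484497) = 1830/1313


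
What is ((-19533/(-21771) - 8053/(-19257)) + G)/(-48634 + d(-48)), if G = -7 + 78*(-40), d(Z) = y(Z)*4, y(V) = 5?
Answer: 48534258475/754856850454 ≈ 0.064296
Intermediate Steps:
d(Z) = 20 (d(Z) = 5*4 = 20)
G = -3127 (G = -7 - 3120 = -3127)
((-19533/(-21771) - 8053/(-19257)) + G)/(-48634 + d(-48)) = ((-19533/(-21771) - 8053/(-19257)) - 3127)/(-48634 + 20) = ((-19533*(-1/21771) - 8053*(-1/19257)) - 3127)/(-48614) = ((6511/7257 + 8053/19257) - 3127)*(-1/48614) = (20424772/15527561 - 3127)*(-1/48614) = -48534258475/15527561*(-1/48614) = 48534258475/754856850454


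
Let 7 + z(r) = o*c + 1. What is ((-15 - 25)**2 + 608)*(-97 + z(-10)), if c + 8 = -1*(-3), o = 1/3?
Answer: -231104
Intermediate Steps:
o = 1/3 (o = 1*(1/3) = 1/3 ≈ 0.33333)
c = -5 (c = -8 - 1*(-3) = -8 + 3 = -5)
z(r) = -23/3 (z(r) = -7 + ((1/3)*(-5) + 1) = -7 + (-5/3 + 1) = -7 - 2/3 = -23/3)
((-15 - 25)**2 + 608)*(-97 + z(-10)) = ((-15 - 25)**2 + 608)*(-97 - 23/3) = ((-40)**2 + 608)*(-314/3) = (1600 + 608)*(-314/3) = 2208*(-314/3) = -231104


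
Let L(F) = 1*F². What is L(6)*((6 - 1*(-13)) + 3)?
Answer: 792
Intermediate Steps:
L(F) = F²
L(6)*((6 - 1*(-13)) + 3) = 6²*((6 - 1*(-13)) + 3) = 36*((6 + 13) + 3) = 36*(19 + 3) = 36*22 = 792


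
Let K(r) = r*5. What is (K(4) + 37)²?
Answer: 3249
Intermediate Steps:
K(r) = 5*r
(K(4) + 37)² = (5*4 + 37)² = (20 + 37)² = 57² = 3249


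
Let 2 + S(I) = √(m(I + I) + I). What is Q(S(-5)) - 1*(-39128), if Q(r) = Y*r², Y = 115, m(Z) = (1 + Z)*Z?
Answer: 49363 - 460*√85 ≈ 45122.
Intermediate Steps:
m(Z) = Z*(1 + Z)
S(I) = -2 + √(I + 2*I*(1 + 2*I)) (S(I) = -2 + √((I + I)*(1 + (I + I)) + I) = -2 + √((2*I)*(1 + 2*I) + I) = -2 + √(2*I*(1 + 2*I) + I) = -2 + √(I + 2*I*(1 + 2*I)))
Q(r) = 115*r²
Q(S(-5)) - 1*(-39128) = 115*(-2 + √(-5*(3 + 4*(-5))))² - 1*(-39128) = 115*(-2 + √(-5*(3 - 20)))² + 39128 = 115*(-2 + √(-5*(-17)))² + 39128 = 115*(-2 + √85)² + 39128 = 39128 + 115*(-2 + √85)²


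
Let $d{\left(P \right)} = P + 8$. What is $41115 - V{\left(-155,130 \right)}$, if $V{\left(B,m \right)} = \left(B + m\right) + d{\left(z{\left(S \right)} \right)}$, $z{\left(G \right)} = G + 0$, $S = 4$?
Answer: $41128$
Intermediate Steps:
$z{\left(G \right)} = G$
$d{\left(P \right)} = 8 + P$
$V{\left(B,m \right)} = 12 + B + m$ ($V{\left(B,m \right)} = \left(B + m\right) + \left(8 + 4\right) = \left(B + m\right) + 12 = 12 + B + m$)
$41115 - V{\left(-155,130 \right)} = 41115 - \left(12 - 155 + 130\right) = 41115 - -13 = 41115 + 13 = 41128$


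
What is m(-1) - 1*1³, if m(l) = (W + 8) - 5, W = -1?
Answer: 1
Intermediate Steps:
m(l) = 2 (m(l) = (-1 + 8) - 5 = 7 - 5 = 2)
m(-1) - 1*1³ = 2 - 1*1³ = 2 - 1*1 = 2 - 1 = 1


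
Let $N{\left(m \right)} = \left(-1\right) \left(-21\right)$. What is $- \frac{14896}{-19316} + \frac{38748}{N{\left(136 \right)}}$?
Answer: $\frac{62397432}{33803} \approx 1845.9$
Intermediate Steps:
$N{\left(m \right)} = 21$
$- \frac{14896}{-19316} + \frac{38748}{N{\left(136 \right)}} = - \frac{14896}{-19316} + \frac{38748}{21} = \left(-14896\right) \left(- \frac{1}{19316}\right) + 38748 \cdot \frac{1}{21} = \frac{3724}{4829} + \frac{12916}{7} = \frac{62397432}{33803}$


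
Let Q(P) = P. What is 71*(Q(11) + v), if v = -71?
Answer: -4260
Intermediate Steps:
71*(Q(11) + v) = 71*(11 - 71) = 71*(-60) = -4260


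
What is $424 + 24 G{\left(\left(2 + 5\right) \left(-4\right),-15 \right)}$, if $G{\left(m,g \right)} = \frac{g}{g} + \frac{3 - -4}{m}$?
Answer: $442$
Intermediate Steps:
$G{\left(m,g \right)} = 1 + \frac{7}{m}$ ($G{\left(m,g \right)} = 1 + \frac{3 + 4}{m} = 1 + \frac{7}{m}$)
$424 + 24 G{\left(\left(2 + 5\right) \left(-4\right),-15 \right)} = 424 + 24 \frac{7 + \left(2 + 5\right) \left(-4\right)}{\left(2 + 5\right) \left(-4\right)} = 424 + 24 \frac{7 + 7 \left(-4\right)}{7 \left(-4\right)} = 424 + 24 \frac{7 - 28}{-28} = 424 + 24 \left(\left(- \frac{1}{28}\right) \left(-21\right)\right) = 424 + 24 \cdot \frac{3}{4} = 424 + 18 = 442$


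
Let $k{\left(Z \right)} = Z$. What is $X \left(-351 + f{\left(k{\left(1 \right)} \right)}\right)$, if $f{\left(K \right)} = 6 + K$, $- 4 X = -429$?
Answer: $-36894$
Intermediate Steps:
$X = \frac{429}{4}$ ($X = \left(- \frac{1}{4}\right) \left(-429\right) = \frac{429}{4} \approx 107.25$)
$X \left(-351 + f{\left(k{\left(1 \right)} \right)}\right) = \frac{429 \left(-351 + \left(6 + 1\right)\right)}{4} = \frac{429 \left(-351 + 7\right)}{4} = \frac{429}{4} \left(-344\right) = -36894$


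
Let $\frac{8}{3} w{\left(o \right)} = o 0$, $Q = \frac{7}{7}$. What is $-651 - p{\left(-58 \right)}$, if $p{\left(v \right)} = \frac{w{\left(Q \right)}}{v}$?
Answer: $-651$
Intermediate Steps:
$Q = 1$ ($Q = 7 \cdot \frac{1}{7} = 1$)
$w{\left(o \right)} = 0$ ($w{\left(o \right)} = \frac{3 o 0}{8} = \frac{3}{8} \cdot 0 = 0$)
$p{\left(v \right)} = 0$ ($p{\left(v \right)} = \frac{0}{v} = 0$)
$-651 - p{\left(-58 \right)} = -651 - 0 = -651 + 0 = -651$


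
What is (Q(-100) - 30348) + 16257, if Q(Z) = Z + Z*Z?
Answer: -4191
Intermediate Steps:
Q(Z) = Z + Z²
(Q(-100) - 30348) + 16257 = (-100*(1 - 100) - 30348) + 16257 = (-100*(-99) - 30348) + 16257 = (9900 - 30348) + 16257 = -20448 + 16257 = -4191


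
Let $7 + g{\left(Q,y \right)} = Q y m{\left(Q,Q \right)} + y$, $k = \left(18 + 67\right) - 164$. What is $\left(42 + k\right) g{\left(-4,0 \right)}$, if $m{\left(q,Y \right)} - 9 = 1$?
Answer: $259$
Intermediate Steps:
$m{\left(q,Y \right)} = 10$ ($m{\left(q,Y \right)} = 9 + 1 = 10$)
$k = -79$ ($k = 85 - 164 = -79$)
$g{\left(Q,y \right)} = -7 + y + 10 Q y$ ($g{\left(Q,y \right)} = -7 + \left(Q y 10 + y\right) = -7 + \left(10 Q y + y\right) = -7 + \left(y + 10 Q y\right) = -7 + y + 10 Q y$)
$\left(42 + k\right) g{\left(-4,0 \right)} = \left(42 - 79\right) \left(-7 + 0 + 10 \left(-4\right) 0\right) = - 37 \left(-7 + 0 + 0\right) = \left(-37\right) \left(-7\right) = 259$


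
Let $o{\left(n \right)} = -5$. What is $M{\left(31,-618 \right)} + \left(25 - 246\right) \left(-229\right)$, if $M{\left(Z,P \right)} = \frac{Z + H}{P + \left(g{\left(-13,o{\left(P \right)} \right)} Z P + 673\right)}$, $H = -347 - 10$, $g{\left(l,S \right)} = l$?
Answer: $\frac{12607157055}{249109} \approx 50609.0$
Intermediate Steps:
$H = -357$
$M{\left(Z,P \right)} = \frac{-357 + Z}{673 + P - 13 P Z}$ ($M{\left(Z,P \right)} = \frac{Z - 357}{P + \left(- 13 Z P + 673\right)} = \frac{-357 + Z}{P - \left(-673 + 13 P Z\right)} = \frac{-357 + Z}{673 + P - 13 P Z}$)
$M{\left(31,-618 \right)} + \left(25 - 246\right) \left(-229\right) = \frac{-357 + 31}{673 - 618 - \left(-8034\right) 31} + \left(25 - 246\right) \left(-229\right) = \frac{1}{673 - 618 + 249054} \left(-326\right) - -50609 = \frac{1}{249109} \left(-326\right) + 50609 = - \frac{326}{249109} + 50609 = \frac{12607157055}{249109}$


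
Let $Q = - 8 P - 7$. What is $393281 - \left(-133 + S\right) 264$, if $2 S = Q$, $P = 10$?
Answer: $439877$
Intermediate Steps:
$Q = -87$ ($Q = \left(-8\right) 10 - 7 = -80 - 7 = -87$)
$S = - \frac{87}{2}$ ($S = \frac{1}{2} \left(-87\right) = - \frac{87}{2} \approx -43.5$)
$393281 - \left(-133 + S\right) 264 = 393281 - \left(-133 - \frac{87}{2}\right) 264 = 393281 - \left(- \frac{353}{2}\right) 264 = 393281 - -46596 = 393281 + 46596 = 439877$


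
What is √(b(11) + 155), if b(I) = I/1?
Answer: √166 ≈ 12.884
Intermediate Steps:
b(I) = I (b(I) = I*1 = I)
√(b(11) + 155) = √(11 + 155) = √166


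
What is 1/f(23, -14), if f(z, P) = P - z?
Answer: -1/37 ≈ -0.027027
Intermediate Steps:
1/f(23, -14) = 1/(-14 - 1*23) = 1/(-14 - 23) = 1/(-37) = -1/37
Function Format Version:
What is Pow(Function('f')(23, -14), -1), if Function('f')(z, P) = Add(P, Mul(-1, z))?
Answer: Rational(-1, 37) ≈ -0.027027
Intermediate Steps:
Pow(Function('f')(23, -14), -1) = Pow(Add(-14, Mul(-1, 23)), -1) = Pow(Add(-14, -23), -1) = Pow(-37, -1) = Rational(-1, 37)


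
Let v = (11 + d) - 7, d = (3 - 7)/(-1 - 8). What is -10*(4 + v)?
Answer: -760/9 ≈ -84.444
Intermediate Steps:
d = 4/9 (d = -4/(-9) = -4*(-1/9) = 4/9 ≈ 0.44444)
v = 40/9 (v = (11 + 4/9) - 7 = 103/9 - 7 = 40/9 ≈ 4.4444)
-10*(4 + v) = -10*(4 + 40/9) = -10*76/9 = -760/9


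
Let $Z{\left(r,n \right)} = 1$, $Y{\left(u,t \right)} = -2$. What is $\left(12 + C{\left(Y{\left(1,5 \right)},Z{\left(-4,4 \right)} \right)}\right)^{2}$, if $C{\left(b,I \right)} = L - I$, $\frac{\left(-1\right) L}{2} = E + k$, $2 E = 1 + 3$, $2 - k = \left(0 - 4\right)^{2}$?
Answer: $1225$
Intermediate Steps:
$k = -14$ ($k = 2 - \left(0 - 4\right)^{2} = 2 - \left(-4\right)^{2} = 2 - 16 = -14$)
$E = 2$ ($E = \frac{1 + 3}{2} = \frac{1}{2} \cdot 4 = 2$)
$L = 24$ ($L = - 2 \left(2 - 14\right) = \left(-2\right) \left(-12\right) = 24$)
$C{\left(b,I \right)} = 24 - I$
$\left(12 + C{\left(Y{\left(1,5 \right)},Z{\left(-4,4 \right)} \right)}\right)^{2} = \left(12 + \left(24 - 1\right)\right)^{2} = \left(12 + 23\right)^{2} = 35^{2} = 1225$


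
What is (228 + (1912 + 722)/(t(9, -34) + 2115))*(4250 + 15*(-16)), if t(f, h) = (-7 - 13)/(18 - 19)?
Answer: 392510028/427 ≈ 9.1923e+5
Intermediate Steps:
t(f, h) = 20 (t(f, h) = -20/(-1) = -20*(-1) = 20)
(228 + (1912 + 722)/(t(9, -34) + 2115))*(4250 + 15*(-16)) = (228 + (1912 + 722)/(20 + 2115))*(4250 + 15*(-16)) = (228 + 2634/2135)*(4250 - 240) = (228 + 2634*(1/2135))*4010 = (228 + 2634/2135)*4010 = (489414/2135)*4010 = 392510028/427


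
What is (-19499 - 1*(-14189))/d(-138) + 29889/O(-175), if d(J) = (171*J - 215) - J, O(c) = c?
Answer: -28267713/165725 ≈ -170.57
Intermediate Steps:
d(J) = -215 + 170*J (d(J) = (-215 + 171*J) - J = -215 + 170*J)
(-19499 - 1*(-14189))/d(-138) + 29889/O(-175) = (-19499 - 1*(-14189))/(-215 + 170*(-138)) + 29889/(-175) = (-19499 + 14189)/(-215 - 23460) + 29889*(-1/175) = -5310/(-23675) - 29889/175 = -5310*(-1/23675) - 29889/175 = 1062/4735 - 29889/175 = -28267713/165725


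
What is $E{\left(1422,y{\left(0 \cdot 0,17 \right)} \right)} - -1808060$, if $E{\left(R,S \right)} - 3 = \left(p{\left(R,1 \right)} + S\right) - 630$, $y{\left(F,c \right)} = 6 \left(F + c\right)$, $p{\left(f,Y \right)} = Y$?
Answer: $1807536$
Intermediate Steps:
$y{\left(F,c \right)} = 6 F + 6 c$
$E{\left(R,S \right)} = -626 + S$ ($E{\left(R,S \right)} = 3 + \left(\left(1 + S\right) - 630\right) = 3 + \left(-629 + S\right) = -626 + S$)
$E{\left(1422,y{\left(0 \cdot 0,17 \right)} \right)} - -1808060 = \left(-626 + \left(6 \cdot 0 \cdot 0 + 6 \cdot 17\right)\right) - -1808060 = \left(-626 + \left(6 \cdot 0 + 102\right)\right) + 1808060 = \left(-626 + \left(0 + 102\right)\right) + 1808060 = \left(-626 + 102\right) + 1808060 = -524 + 1808060 = 1807536$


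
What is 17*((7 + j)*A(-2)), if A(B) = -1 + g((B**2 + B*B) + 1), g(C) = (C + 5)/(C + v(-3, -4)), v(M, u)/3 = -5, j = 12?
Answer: -3230/3 ≈ -1076.7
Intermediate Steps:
v(M, u) = -15 (v(M, u) = 3*(-5) = -15)
g(C) = (5 + C)/(-15 + C) (g(C) = (C + 5)/(C - 15) = (5 + C)/(-15 + C))
A(B) = -1 + (6 + 2*B**2)/(-14 + 2*B**2) (A(B) = -1 + (5 + ((B**2 + B*B) + 1))/(-15 + ((B**2 + B*B) + 1)) = -1 + (5 + ((B**2 + B**2) + 1))/(-15 + ((B**2 + B**2) + 1)) = -1 + (5 + (2*B**2 + 1))/(-15 + (2*B**2 + 1)) = -1 + (5 + (1 + 2*B**2))/(-15 + (1 + 2*B**2)) = -1 + (6 + 2*B**2)/(-14 + 2*B**2))
17*((7 + j)*A(-2)) = 17*((7 + 12)*(10/(-7 + (-2)**2))) = 17*(19*(10/(-7 + 4))) = 17*(19*(10/(-3))) = 17*(19*(10*(-1/3))) = 17*(19*(-10/3)) = 17*(-190/3) = -3230/3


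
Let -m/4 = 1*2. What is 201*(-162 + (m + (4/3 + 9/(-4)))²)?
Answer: -795893/48 ≈ -16581.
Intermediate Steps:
m = -8 (m = -4*2 = -8)
201*(-162 + (m + (4/3 + 9/(-4)))²) = 201*(-162 + (-8 + (4/3 + 9/(-4)))²) = 201*(-162 + (-8 + (4*(⅓) + 9*(-¼)))²) = 201*(-162 + (-8 + (4/3 - 9/4))²) = 201*(-162 + (-8 - 11/12)²) = 201*(-162 + (-107/12)²) = 201*(-162 + 11449/144) = 201*(-11879/144) = -795893/48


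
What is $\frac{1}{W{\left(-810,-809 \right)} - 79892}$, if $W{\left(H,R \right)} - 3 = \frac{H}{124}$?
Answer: $- \frac{62}{4953523} \approx -1.2516 \cdot 10^{-5}$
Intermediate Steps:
$W{\left(H,R \right)} = 3 + \frac{H}{124}$
$\frac{1}{W{\left(-810,-809 \right)} - 79892} = \frac{1}{\left(3 + \frac{1}{124} \left(-810\right)\right) - 79892} = \frac{1}{\left(3 - \frac{405}{62}\right) - 79892} = \frac{1}{- \frac{219}{62} - 79892} = \frac{1}{- \frac{4953523}{62}} = - \frac{62}{4953523}$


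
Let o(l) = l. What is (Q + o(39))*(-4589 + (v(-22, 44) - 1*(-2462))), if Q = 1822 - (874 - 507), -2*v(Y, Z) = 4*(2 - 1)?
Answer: -3180726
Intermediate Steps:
v(Y, Z) = -2 (v(Y, Z) = -2*(2 - 1) = -2)
Q = 1455 (Q = 1822 - 1*367 = 1822 - 367 = 1455)
(Q + o(39))*(-4589 + (v(-22, 44) - 1*(-2462))) = (1455 + 39)*(-4589 + (-2 - 1*(-2462))) = 1494*(-4589 + (-2 + 2462)) = 1494*(-4589 + 2460) = 1494*(-2129) = -3180726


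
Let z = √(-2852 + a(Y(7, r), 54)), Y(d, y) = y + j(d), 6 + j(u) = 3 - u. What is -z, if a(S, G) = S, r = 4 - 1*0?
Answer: -I*√2858 ≈ -53.46*I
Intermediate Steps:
j(u) = -3 - u (j(u) = -6 + (3 - u) = -3 - u)
r = 4 (r = 4 + 0 = 4)
Y(d, y) = -3 + y - d (Y(d, y) = y + (-3 - d) = -3 + y - d)
z = I*√2858 (z = √(-2852 + (-3 + 4 - 1*7)) = √(-2852 + (-3 + 4 - 7)) = √(-2852 - 6) = √(-2858) = I*√2858 ≈ 53.46*I)
-z = -I*√2858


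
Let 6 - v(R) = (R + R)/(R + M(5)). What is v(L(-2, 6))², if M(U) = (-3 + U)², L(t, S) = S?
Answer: 576/25 ≈ 23.040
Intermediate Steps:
v(R) = 6 - 2*R/(4 + R) (v(R) = 6 - (R + R)/(R + (-3 + 5)²) = 6 - 2*R/(R + 2²) = 6 - 2*R/(R + 4) = 6 - 2*R/(4 + R))
v(L(-2, 6))² = (4*(6 + 6)/(4 + 6))² = (4*12/10)² = (4*(⅒)*12)² = (24/5)² = 576/25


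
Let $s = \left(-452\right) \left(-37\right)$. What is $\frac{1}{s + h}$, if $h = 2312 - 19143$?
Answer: $- \frac{1}{107} \approx -0.0093458$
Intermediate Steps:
$h = -16831$ ($h = 2312 - 19143 = -16831$)
$s = 16724$
$\frac{1}{s + h} = \frac{1}{16724 - 16831} = \frac{1}{-107} = - \frac{1}{107}$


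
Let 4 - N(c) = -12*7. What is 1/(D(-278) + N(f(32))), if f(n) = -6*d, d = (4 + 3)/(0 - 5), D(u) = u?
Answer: -1/190 ≈ -0.0052632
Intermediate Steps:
d = -7/5 (d = 7/(-5) = 7*(-⅕) = -7/5 ≈ -1.4000)
f(n) = 42/5 (f(n) = -6*(-7/5) = 42/5)
N(c) = 88 (N(c) = 4 - (-12)*7 = 4 - 1*(-84) = 4 + 84 = 88)
1/(D(-278) + N(f(32))) = 1/(-278 + 88) = 1/(-190) = -1/190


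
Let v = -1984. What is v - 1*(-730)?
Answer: -1254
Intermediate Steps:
v - 1*(-730) = -1984 - 1*(-730) = -1984 + 730 = -1254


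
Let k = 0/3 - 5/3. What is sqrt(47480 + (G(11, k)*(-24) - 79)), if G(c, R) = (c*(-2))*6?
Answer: sqrt(50569) ≈ 224.88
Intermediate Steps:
k = -5/3 (k = 0*(1/3) - 5*1/3 = 0 - 5/3 = -5/3 ≈ -1.6667)
G(c, R) = -12*c (G(c, R) = -2*c*6 = -12*c)
sqrt(47480 + (G(11, k)*(-24) - 79)) = sqrt(47480 + (-12*11*(-24) - 79)) = sqrt(47480 + (-132*(-24) - 79)) = sqrt(47480 + (3168 - 79)) = sqrt(47480 + 3089) = sqrt(50569)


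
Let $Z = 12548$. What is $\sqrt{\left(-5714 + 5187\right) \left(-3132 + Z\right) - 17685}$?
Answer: $i \sqrt{4979917} \approx 2231.6 i$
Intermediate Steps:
$\sqrt{\left(-5714 + 5187\right) \left(-3132 + Z\right) - 17685} = \sqrt{\left(-5714 + 5187\right) \left(-3132 + 12548\right) - 17685} = \sqrt{\left(-527\right) 9416 - 17685} = \sqrt{-4962232 - 17685} = \sqrt{-4979917} = i \sqrt{4979917}$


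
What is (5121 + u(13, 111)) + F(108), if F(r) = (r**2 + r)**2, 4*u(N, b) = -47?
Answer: 554340373/4 ≈ 1.3859e+8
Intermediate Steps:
u(N, b) = -47/4 (u(N, b) = (1/4)*(-47) = -47/4)
F(r) = (r + r**2)**2
(5121 + u(13, 111)) + F(108) = (5121 - 47/4) + 108**2*(1 + 108)**2 = 20437/4 + 11664*109**2 = 20437/4 + 11664*11881 = 20437/4 + 138579984 = 554340373/4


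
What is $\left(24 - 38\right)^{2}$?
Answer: $196$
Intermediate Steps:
$\left(24 - 38\right)^{2} = \left(-14\right)^{2} = 196$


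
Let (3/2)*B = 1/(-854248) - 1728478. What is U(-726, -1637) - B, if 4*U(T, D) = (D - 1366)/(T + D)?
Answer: 872271488134966/756970509 ≈ 1.1523e+6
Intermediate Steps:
U(T, D) = (-1366 + D)/(4*(D + T)) (U(T, D) = ((D - 1366)/(T + D))/4 = ((-1366 + D)/(D + T))/4 = (-1366 + D)/(4*(D + T)))
B = -1476548874545/1281372 (B = 2*(1/(-854248) - 1728478)/3 = 2*(-1/854248 - 1728478)/3 = (⅔)*(-1476548874545/854248) = -1476548874545/1281372 ≈ -1.1523e+6)
U(-726, -1637) - B = (-1366 - 1637)/(4*(-1637 - 726)) - 1*(-1476548874545/1281372) = (¼)*(-3003)/(-2363) + 1476548874545/1281372 = (¼)*(-1/2363)*(-3003) + 1476548874545/1281372 = 3003/9452 + 1476548874545/1281372 = 872271488134966/756970509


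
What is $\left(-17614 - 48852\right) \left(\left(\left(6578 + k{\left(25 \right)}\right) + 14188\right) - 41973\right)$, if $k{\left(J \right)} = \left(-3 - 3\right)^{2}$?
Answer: $1407151686$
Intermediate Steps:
$k{\left(J \right)} = 36$ ($k{\left(J \right)} = \left(-6\right)^{2} = 36$)
$\left(-17614 - 48852\right) \left(\left(\left(6578 + k{\left(25 \right)}\right) + 14188\right) - 41973\right) = \left(-17614 - 48852\right) \left(\left(\left(6578 + 36\right) + 14188\right) - 41973\right) = - 66466 \left(\left(6614 + 14188\right) - 41973\right) = - 66466 \left(20802 - 41973\right) = \left(-66466\right) \left(-21171\right) = 1407151686$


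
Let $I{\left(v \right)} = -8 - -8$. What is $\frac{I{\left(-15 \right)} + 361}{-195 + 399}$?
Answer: $\frac{361}{204} \approx 1.7696$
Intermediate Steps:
$I{\left(v \right)} = 0$ ($I{\left(v \right)} = -8 + 8 = 0$)
$\frac{I{\left(-15 \right)} + 361}{-195 + 399} = \frac{0 + 361}{-195 + 399} = \frac{361}{204}$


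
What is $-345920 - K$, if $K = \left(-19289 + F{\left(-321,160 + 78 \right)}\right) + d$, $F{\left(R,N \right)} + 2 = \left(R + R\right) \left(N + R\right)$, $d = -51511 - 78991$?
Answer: $-249413$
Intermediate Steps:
$d = -130502$
$F{\left(R,N \right)} = -2 + 2 R \left(N + R\right)$ ($F{\left(R,N \right)} = -2 + \left(R + R\right) \left(N + R\right) = -2 + 2 R \left(N + R\right)$)
$K = -96507$ ($K = \left(-19289 + \left(-2 + 2 \left(-321\right)^{2} + 2 \left(160 + 78\right) \left(-321\right)\right)\right) - 130502 = \left(-19289 + \left(-2 + 2 \cdot 103041 + 2 \cdot 238 \left(-321\right)\right)\right) - 130502 = \left(-19289 - -53284\right) - 130502 = \left(-19289 + 53284\right) - 130502 = 33995 - 130502 = -96507$)
$-345920 - K = -345920 - -96507 = -345920 + 96507 = -249413$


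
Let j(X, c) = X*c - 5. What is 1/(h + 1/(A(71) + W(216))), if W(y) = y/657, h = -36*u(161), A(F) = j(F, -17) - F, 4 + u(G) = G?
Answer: -93635/529225093 ≈ -0.00017693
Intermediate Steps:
u(G) = -4 + G
j(X, c) = -5 + X*c
A(F) = -5 - 18*F (A(F) = (-5 + F*(-17)) - F = (-5 - 17*F) - F = -5 - 18*F)
h = -5652 (h = -36*(-4 + 161) = -36*157 = -5652)
W(y) = y/657 (W(y) = y*(1/657) = y/657)
1/(h + 1/(A(71) + W(216))) = 1/(-5652 + 1/((-5 - 18*71) + (1/657)*216)) = 1/(-5652 + 1/((-5 - 1278) + 24/73)) = 1/(-5652 + 1/(-1283 + 24/73)) = 1/(-5652 + 1/(-93635/73)) = 1/(-5652 - 73/93635) = 1/(-529225093/93635) = -93635/529225093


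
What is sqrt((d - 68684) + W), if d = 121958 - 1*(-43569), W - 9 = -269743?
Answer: I*sqrt(172891) ≈ 415.8*I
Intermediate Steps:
W = -269734 (W = 9 - 269743 = -269734)
d = 165527 (d = 121958 + 43569 = 165527)
sqrt((d - 68684) + W) = sqrt((165527 - 68684) - 269734) = sqrt(96843 - 269734) = sqrt(-172891) = I*sqrt(172891)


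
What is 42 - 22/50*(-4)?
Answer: 1094/25 ≈ 43.760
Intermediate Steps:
42 - 22/50*(-4) = 42 - 22*1/50*(-4) = 42 - 11/25*(-4) = 42 + 44/25 = 1094/25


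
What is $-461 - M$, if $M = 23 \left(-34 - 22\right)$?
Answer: $827$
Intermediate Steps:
$M = -1288$ ($M = 23 \left(-56\right) = -1288$)
$-461 - M = -461 - -1288 = -461 + 1288 = 827$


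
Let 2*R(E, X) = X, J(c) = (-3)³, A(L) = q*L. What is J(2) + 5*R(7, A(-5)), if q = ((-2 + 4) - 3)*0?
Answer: -27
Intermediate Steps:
q = 0 (q = (2 - 3)*0 = -1*0 = 0)
A(L) = 0 (A(L) = 0*L = 0)
J(c) = -27
R(E, X) = X/2
J(2) + 5*R(7, A(-5)) = -27 + 5*((½)*0) = -27 + 5*0 = -27 + 0 = -27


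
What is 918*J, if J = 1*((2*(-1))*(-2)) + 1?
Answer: 4590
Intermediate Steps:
J = 5 (J = 1*(-2*(-2)) + 1 = 1*4 + 1 = 4 + 1 = 5)
918*J = 918*5 = 4590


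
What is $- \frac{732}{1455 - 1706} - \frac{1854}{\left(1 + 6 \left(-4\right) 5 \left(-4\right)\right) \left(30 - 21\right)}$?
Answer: $\frac{300386}{120731} \approx 2.4881$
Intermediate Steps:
$- \frac{732}{1455 - 1706} - \frac{1854}{\left(1 + 6 \left(-4\right) 5 \left(-4\right)\right) \left(30 - 21\right)} = - \frac{732}{-251} - \frac{1854}{\left(1 + \left(-24\right) 5 \left(-4\right)\right) 9} = \left(-732\right) \left(- \frac{1}{251}\right) - \frac{1854}{\left(1 - -480\right) 9} = \frac{732}{251} - \frac{1854}{\left(1 + 480\right) 9} = \frac{732}{251} - \frac{1854}{481 \cdot 9} = \frac{732}{251} - \frac{1854}{4329} = \frac{732}{251} - \frac{206}{481} = \frac{300386}{120731}$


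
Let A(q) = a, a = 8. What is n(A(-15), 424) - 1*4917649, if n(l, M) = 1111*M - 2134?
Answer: -4448719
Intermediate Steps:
A(q) = 8
n(l, M) = -2134 + 1111*M
n(A(-15), 424) - 1*4917649 = (-2134 + 1111*424) - 1*4917649 = (-2134 + 471064) - 4917649 = 468930 - 4917649 = -4448719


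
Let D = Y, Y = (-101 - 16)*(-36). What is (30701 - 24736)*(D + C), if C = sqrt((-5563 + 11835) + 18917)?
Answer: 25124580 + 5965*sqrt(25189) ≈ 2.6071e+7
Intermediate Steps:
C = sqrt(25189) (C = sqrt(6272 + 18917) = sqrt(25189) ≈ 158.71)
Y = 4212 (Y = -117*(-36) = 4212)
D = 4212
(30701 - 24736)*(D + C) = (30701 - 24736)*(4212 + sqrt(25189)) = 5965*(4212 + sqrt(25189)) = 25124580 + 5965*sqrt(25189)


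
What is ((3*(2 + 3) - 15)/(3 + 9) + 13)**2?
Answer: 169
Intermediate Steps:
((3*(2 + 3) - 15)/(3 + 9) + 13)**2 = ((3*5 - 15)/12 + 13)**2 = ((15 - 15)*(1/12) + 13)**2 = (0*(1/12) + 13)**2 = (0 + 13)**2 = 13**2 = 169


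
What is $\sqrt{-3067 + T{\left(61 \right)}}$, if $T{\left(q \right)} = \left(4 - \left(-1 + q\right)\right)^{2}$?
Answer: $\sqrt{69} \approx 8.3066$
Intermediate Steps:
$T{\left(q \right)} = \left(5 - q\right)^{2}$
$\sqrt{-3067 + T{\left(61 \right)}} = \sqrt{-3067 + \left(-5 + 61\right)^{2}} = \sqrt{-3067 + 56^{2}} = \sqrt{-3067 + 3136} = \sqrt{69}$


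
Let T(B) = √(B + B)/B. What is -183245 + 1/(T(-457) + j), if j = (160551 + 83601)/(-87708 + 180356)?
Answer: -78047973474479932/425922317099 + 134119561*I*√914/425922317099 ≈ -1.8324e+5 + 0.0095199*I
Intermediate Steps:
T(B) = √2/√B (T(B) = √(2*B)/B = (√2*√B)/B = √2/√B)
j = 30519/11581 (j = 244152/92648 = 244152*(1/92648) = 30519/11581 ≈ 2.6353)
-183245 + 1/(T(-457) + j) = -183245 + 1/(√2/√(-457) + 30519/11581) = -183245 + 1/(√2*(-I*√457/457) + 30519/11581) = -183245 + 1/(-I*√914/457 + 30519/11581) = -183245 + 1/(30519/11581 - I*√914/457)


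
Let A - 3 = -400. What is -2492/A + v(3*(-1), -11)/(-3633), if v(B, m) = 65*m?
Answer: 9337291/1442301 ≈ 6.4739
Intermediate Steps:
A = -397 (A = 3 - 400 = -397)
-2492/A + v(3*(-1), -11)/(-3633) = -2492/(-397) + (65*(-11))/(-3633) = -2492*(-1/397) - 715*(-1/3633) = 2492/397 + 715/3633 = 9337291/1442301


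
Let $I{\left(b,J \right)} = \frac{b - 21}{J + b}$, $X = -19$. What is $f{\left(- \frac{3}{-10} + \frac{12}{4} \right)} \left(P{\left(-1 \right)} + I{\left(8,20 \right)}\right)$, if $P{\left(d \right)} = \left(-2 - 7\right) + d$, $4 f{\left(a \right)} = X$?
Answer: $\frac{5567}{112} \approx 49.705$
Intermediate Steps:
$f{\left(a \right)} = - \frac{19}{4}$ ($f{\left(a \right)} = \frac{1}{4} \left(-19\right) = - \frac{19}{4}$)
$I{\left(b,J \right)} = \frac{-21 + b}{J + b}$
$P{\left(d \right)} = -9 + d$
$f{\left(- \frac{3}{-10} + \frac{12}{4} \right)} \left(P{\left(-1 \right)} + I{\left(8,20 \right)}\right) = - \frac{19 \left(\left(-9 - 1\right) + \frac{-21 + 8}{20 + 8}\right)}{4} = - \frac{19 \left(-10 + \frac{1}{28} \left(-13\right)\right)}{4} = - \frac{19 \left(-10 - \frac{13}{28}\right)}{4} = \left(- \frac{19}{4}\right) \left(- \frac{293}{28}\right) = \frac{5567}{112}$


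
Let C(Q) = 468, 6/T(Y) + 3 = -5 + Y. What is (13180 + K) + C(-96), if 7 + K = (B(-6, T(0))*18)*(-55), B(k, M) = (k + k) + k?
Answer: 31461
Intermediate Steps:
T(Y) = 6/(-8 + Y) (T(Y) = 6/(-3 + (-5 + Y)) = 6/(-8 + Y))
B(k, M) = 3*k (B(k, M) = 2*k + k = 3*k)
K = 17813 (K = -7 + ((3*(-6))*18)*(-55) = -7 - 18*18*(-55) = -7 - 324*(-55) = -7 + 17820 = 17813)
(13180 + K) + C(-96) = (13180 + 17813) + 468 = 30993 + 468 = 31461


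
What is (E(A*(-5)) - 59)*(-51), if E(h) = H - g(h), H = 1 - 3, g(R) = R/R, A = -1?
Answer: 3162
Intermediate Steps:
g(R) = 1
H = -2
E(h) = -3 (E(h) = -2 - 1*1 = -2 - 1 = -3)
(E(A*(-5)) - 59)*(-51) = (-3 - 59)*(-51) = -62*(-51) = 3162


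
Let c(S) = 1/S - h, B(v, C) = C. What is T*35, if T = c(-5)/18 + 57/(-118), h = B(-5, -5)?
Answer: -2681/354 ≈ -7.5734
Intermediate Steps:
h = -5
c(S) = 5 + 1/S (c(S) = 1/S - 1*(-5) = 1/S + 5 = 5 + 1/S)
T = -383/1770 (T = (5 + 1/(-5))/18 + 57/(-118) = (5 - ⅕)*(1/18) + 57*(-1/118) = (24/5)*(1/18) - 57/118 = 4/15 - 57/118 = -383/1770 ≈ -0.21638)
T*35 = -383/1770*35 = -2681/354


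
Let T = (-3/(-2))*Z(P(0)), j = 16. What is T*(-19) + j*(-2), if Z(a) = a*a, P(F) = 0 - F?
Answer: -32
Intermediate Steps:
P(F) = -F
Z(a) = a²
T = 0 (T = (-3/(-2))*(-1*0)² = -½*(-3)*0² = (3/2)*0 = 0)
T*(-19) + j*(-2) = 0*(-19) + 16*(-2) = 0 - 32 = -32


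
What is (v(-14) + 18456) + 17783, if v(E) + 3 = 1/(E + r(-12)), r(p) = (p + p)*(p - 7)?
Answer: 16016313/442 ≈ 36236.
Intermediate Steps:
r(p) = 2*p*(-7 + p) (r(p) = (2*p)*(-7 + p) = 2*p*(-7 + p))
v(E) = -3 + 1/(456 + E) (v(E) = -3 + 1/(E + 2*(-12)*(-7 - 12)) = -3 + 1/(E + 2*(-12)*(-19)) = -3 + 1/(E + 456) = -3 + 1/(456 + E))
(v(-14) + 18456) + 17783 = ((-1367 - 3*(-14))/(456 - 14) + 18456) + 17783 = ((-1367 + 42)/442 + 18456) + 17783 = ((1/442)*(-1325) + 18456) + 17783 = (-1325/442 + 18456) + 17783 = 8156227/442 + 17783 = 16016313/442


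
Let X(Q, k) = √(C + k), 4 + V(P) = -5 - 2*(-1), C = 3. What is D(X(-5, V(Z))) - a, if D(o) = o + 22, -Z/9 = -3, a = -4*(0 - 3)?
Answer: 10 + 2*I ≈ 10.0 + 2.0*I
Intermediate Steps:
a = 12 (a = -4*(-3) = 12)
Z = 27 (Z = -9*(-3) = 27)
V(P) = -7 (V(P) = -4 + (-5 - 2*(-1)) = -4 + (-5 + 2) = -4 - 3 = -7)
X(Q, k) = √(3 + k)
D(o) = 22 + o
D(X(-5, V(Z))) - a = (22 + √(3 - 7)) - 1*12 = (22 + √(-4)) - 12 = (22 + 2*I) - 12 = 10 + 2*I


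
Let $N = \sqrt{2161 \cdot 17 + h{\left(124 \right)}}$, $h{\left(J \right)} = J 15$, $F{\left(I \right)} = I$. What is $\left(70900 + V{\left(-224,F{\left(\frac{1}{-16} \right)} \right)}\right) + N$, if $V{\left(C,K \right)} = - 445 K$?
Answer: $\frac{1134845}{16} + \sqrt{38597} \approx 71124.0$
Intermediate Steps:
$h{\left(J \right)} = 15 J$
$N = \sqrt{38597}$ ($N = \sqrt{2161 \cdot 17 + 15 \cdot 124} = \sqrt{36737 + 1860} = \sqrt{38597} \approx 196.46$)
$\left(70900 + V{\left(-224,F{\left(\frac{1}{-16} \right)} \right)}\right) + N = \left(70900 - \frac{445}{-16}\right) + \sqrt{38597} = \left(70900 - - \frac{445}{16}\right) + \sqrt{38597} = \left(70900 + \frac{445}{16}\right) + \sqrt{38597} = \frac{1134845}{16} + \sqrt{38597}$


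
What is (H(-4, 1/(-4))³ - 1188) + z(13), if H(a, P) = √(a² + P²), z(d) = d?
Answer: -1175 + 257*√257/64 ≈ -1110.6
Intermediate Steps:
H(a, P) = √(P² + a²)
(H(-4, 1/(-4))³ - 1188) + z(13) = ((√((1/(-4))² + (-4)²))³ - 1188) + 13 = ((√((-¼)² + 16))³ - 1188) + 13 = ((√(1/16 + 16))³ - 1188) + 13 = ((√(257/16))³ - 1188) + 13 = ((√257/4)³ - 1188) + 13 = (257*√257/64 - 1188) + 13 = (-1188 + 257*√257/64) + 13 = -1175 + 257*√257/64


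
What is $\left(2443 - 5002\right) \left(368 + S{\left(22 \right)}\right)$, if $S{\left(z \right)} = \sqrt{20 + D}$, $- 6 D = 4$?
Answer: $-941712 - 853 \sqrt{174} \approx -9.5296 \cdot 10^{5}$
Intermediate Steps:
$D = - \frac{2}{3}$ ($D = \left(- \frac{1}{6}\right) 4 = - \frac{2}{3} \approx -0.66667$)
$S{\left(z \right)} = \frac{\sqrt{174}}{3}$ ($S{\left(z \right)} = \sqrt{20 - \frac{2}{3}} = \sqrt{\frac{58}{3}} = \frac{\sqrt{174}}{3}$)
$\left(2443 - 5002\right) \left(368 + S{\left(22 \right)}\right) = \left(2443 - 5002\right) \left(368 + \frac{\sqrt{174}}{3}\right) = - 2559 \left(368 + \frac{\sqrt{174}}{3}\right) = -941712 - 853 \sqrt{174}$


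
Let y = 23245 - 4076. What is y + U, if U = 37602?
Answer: 56771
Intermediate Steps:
y = 19169
y + U = 19169 + 37602 = 56771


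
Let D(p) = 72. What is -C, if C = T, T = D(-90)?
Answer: -72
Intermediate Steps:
T = 72
C = 72
-C = -1*72 = -72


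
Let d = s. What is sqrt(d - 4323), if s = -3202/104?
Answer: I*sqrt(2943161)/26 ≈ 65.983*I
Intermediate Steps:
s = -1601/52 (s = -3202*1/104 = -1601/52 ≈ -30.788)
d = -1601/52 ≈ -30.788
sqrt(d - 4323) = sqrt(-1601/52 - 4323) = sqrt(-226397/52) = I*sqrt(2943161)/26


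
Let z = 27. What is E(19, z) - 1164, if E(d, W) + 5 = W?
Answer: -1142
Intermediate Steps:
E(d, W) = -5 + W
E(19, z) - 1164 = (-5 + 27) - 1164 = 22 - 1164 = -1142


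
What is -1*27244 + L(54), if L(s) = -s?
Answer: -27298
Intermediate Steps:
-1*27244 + L(54) = -1*27244 - 1*54 = -27244 - 54 = -27298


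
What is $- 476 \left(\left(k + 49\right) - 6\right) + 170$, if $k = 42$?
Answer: $-40290$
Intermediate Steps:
$- 476 \left(\left(k + 49\right) - 6\right) + 170 = - 476 \left(\left(42 + 49\right) - 6\right) + 170 = - 476 \left(91 - 6\right) + 170 = \left(-476\right) 85 + 170 = -40460 + 170 = -40290$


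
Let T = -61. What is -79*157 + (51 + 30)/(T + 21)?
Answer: -496201/40 ≈ -12405.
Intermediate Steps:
-79*157 + (51 + 30)/(T + 21) = -79*157 + (51 + 30)/(-61 + 21) = -12403 + 81/(-40) = -12403 + 81*(-1/40) = -12403 - 81/40 = -496201/40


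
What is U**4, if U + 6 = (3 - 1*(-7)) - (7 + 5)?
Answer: 4096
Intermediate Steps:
U = -8 (U = -6 + ((3 - 1*(-7)) - (7 + 5)) = -6 + ((3 + 7) - 1*12) = -6 + (10 - 12) = -6 - 2 = -8)
U**4 = (-8)**4 = 4096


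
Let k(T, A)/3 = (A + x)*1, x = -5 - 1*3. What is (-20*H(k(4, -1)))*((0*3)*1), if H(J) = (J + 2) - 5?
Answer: 0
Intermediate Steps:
x = -8 (x = -5 - 3 = -8)
k(T, A) = -24 + 3*A (k(T, A) = 3*((A - 8)*1) = 3*((-8 + A)*1) = 3*(-8 + A) = -24 + 3*A)
H(J) = -3 + J (H(J) = (2 + J) - 5 = -3 + J)
(-20*H(k(4, -1)))*((0*3)*1) = (-20*(-3 + (-24 + 3*(-1))))*((0*3)*1) = (-20*(-3 + (-24 - 3)))*(0*1) = -20*(-3 - 27)*0 = -20*(-30)*0 = 600*0 = 0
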